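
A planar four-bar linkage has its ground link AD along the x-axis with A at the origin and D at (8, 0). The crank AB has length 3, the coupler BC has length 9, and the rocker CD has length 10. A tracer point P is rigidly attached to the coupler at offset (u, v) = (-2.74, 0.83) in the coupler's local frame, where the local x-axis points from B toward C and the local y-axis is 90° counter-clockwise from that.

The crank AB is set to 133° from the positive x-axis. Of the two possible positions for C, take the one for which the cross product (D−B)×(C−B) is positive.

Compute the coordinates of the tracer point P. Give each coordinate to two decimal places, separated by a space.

-4.45 0.64

A=(0,0), D=(8.00,0)
B = A + 3.00·(cos133°, sin133°) = (-2.0460, 2.1941)
|BD| = 10.2828
circle(B,9.00) ∩ circle(D,10.00): a=4.2175, h=7.9506
  candidates: C₊=(3.7708,9.0617) cross=81.755; C₋=(0.3780,-6.4734) cross=-81.755
  mode + wants cross > 0 → take C=(3.7708,9.0617) (cross=81.755)
ex = (C−B)/|BC| = (0.6463,0.7631); ey = (-0.7631,0.6463)
P = B + -2.74·ex + 0.83·ey = (-4.4502,0.6397)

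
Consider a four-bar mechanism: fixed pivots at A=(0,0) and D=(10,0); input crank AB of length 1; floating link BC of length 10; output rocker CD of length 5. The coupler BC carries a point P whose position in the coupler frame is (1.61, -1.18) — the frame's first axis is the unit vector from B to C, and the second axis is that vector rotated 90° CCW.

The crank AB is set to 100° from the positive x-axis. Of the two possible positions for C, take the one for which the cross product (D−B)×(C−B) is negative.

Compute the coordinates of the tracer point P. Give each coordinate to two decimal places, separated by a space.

0.50 -0.90

A=(0,0), D=(10.00,0)
B = A + 1.00·(cos100°, sin100°) = (-0.1736, 0.9848)
|BD| = 10.2212
circle(B,10.00) ∩ circle(D,5.00): a=8.7794, h=4.7876
  candidates: C₊=(9.0262,4.9043) cross=48.935; C₋=(8.1037,-4.6264) cross=-48.935
  mode - wants cross < 0 → take C=(8.1037,-4.6264) (cross=-48.935)
ex = (C−B)/|BC| = (0.8277,-0.5611); ey = (0.5611,0.8277)
P = B + 1.61·ex + -1.18·ey = (0.4969,-0.8953)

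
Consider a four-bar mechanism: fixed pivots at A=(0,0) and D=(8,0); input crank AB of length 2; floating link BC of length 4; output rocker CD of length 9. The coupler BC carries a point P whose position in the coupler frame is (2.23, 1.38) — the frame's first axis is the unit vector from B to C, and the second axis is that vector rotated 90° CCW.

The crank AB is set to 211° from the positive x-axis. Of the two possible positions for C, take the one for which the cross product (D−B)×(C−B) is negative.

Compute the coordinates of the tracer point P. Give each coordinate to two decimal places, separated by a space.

A=(0,0), D=(8.00,0)
B = A + 2.00·(cos211°, sin211°) = (-1.7143, -1.0301)
|BD| = 9.7688
circle(B,4.00) ∩ circle(D,9.00): a=1.5575, h=3.6843
  candidates: C₊=(-0.5540,2.7979) cross=35.991; C₋=(0.2230,-4.5296) cross=-35.991
  mode - wants cross < 0 → take C=(0.2230,-4.5296) (cross=-35.991)
ex = (C−B)/|BC| = (0.4843,-0.8749); ey = (0.8749,0.4843)
P = B + 2.23·ex + 1.38·ey = (0.5731,-2.3127)

0.57 -2.31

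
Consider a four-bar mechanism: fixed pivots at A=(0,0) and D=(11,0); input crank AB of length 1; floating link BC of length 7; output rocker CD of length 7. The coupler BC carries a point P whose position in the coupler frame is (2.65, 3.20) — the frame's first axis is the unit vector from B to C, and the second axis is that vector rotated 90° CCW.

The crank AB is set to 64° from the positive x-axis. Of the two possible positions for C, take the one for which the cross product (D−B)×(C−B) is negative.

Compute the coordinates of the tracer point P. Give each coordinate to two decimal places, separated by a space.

4.58 1.24

A=(0,0), D=(11.00,0)
B = A + 1.00·(cos64°, sin64°) = (0.4384, 0.8988)
|BD| = 10.5998
circle(B,7.00) ∩ circle(D,7.00): a=5.2999, h=4.5729
  candidates: C₊=(6.1069,5.0058) cross=48.471; C₋=(5.3314,-4.1070) cross=-48.471
  mode - wants cross < 0 → take C=(5.3314,-4.1070) (cross=-48.471)
ex = (C−B)/|BC| = (0.6990,-0.7151); ey = (0.7151,0.6990)
P = B + 2.65·ex + 3.20·ey = (4.5791,1.2406)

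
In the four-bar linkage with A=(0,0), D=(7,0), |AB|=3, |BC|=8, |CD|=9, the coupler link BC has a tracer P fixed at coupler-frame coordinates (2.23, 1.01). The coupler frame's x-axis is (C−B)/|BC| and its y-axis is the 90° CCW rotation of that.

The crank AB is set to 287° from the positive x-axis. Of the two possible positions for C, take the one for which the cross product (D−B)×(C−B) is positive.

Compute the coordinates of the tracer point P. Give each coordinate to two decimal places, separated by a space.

A=(0,0), D=(7.00,0)
B = A + 3.00·(cos287°, sin287°) = (0.8771, -2.8689)
|BD| = 6.7617
circle(B,8.00) ∩ circle(D,9.00): a=2.1238, h=7.7130
  candidates: C₊=(-0.4723,5.0165) cross=52.153; C₋=(6.0728,-8.9521) cross=-52.153
  mode + wants cross > 0 → take C=(-0.4723,5.0165) (cross=52.153)
ex = (C−B)/|BC| = (-0.1687,0.9857); ey = (-0.9857,-0.1687)
P = B + 2.23·ex + 1.01·ey = (-0.4946,-0.8412)

-0.49 -0.84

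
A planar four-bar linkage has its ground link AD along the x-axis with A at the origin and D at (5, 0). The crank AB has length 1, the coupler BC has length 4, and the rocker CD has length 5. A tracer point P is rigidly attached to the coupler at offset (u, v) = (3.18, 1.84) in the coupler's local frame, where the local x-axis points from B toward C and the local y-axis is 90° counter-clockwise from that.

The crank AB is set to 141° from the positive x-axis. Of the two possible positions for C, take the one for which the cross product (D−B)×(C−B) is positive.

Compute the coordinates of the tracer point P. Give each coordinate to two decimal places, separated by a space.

-0.24 4.26

A=(0,0), D=(5.00,0)
B = A + 1.00·(cos141°, sin141°) = (-0.7771, 0.6293)
|BD| = 5.8113
circle(B,4.00) ∩ circle(D,5.00): a=2.1313, h=3.3849
  candidates: C₊=(1.7082,3.7635) cross=19.671; C₋=(0.9751,-2.9665) cross=-19.671
  mode + wants cross > 0 → take C=(1.7082,3.7635) (cross=19.671)
ex = (C−B)/|BC| = (0.6213,0.7835); ey = (-0.7835,0.6213)
P = B + 3.18·ex + 1.84·ey = (-0.2430,4.2643)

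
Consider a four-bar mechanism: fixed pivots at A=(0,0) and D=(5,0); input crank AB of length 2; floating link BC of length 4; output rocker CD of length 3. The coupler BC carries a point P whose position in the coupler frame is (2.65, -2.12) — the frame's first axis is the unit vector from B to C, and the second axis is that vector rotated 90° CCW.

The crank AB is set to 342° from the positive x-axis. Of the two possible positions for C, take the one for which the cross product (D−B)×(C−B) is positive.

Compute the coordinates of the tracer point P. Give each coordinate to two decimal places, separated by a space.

A=(0,0), D=(5.00,0)
B = A + 2.00·(cos342°, sin342°) = (1.9021, -0.6180)
|BD| = 3.1589
circle(B,4.00) ∩ circle(D,3.00): a=2.6874, h=2.9627
  candidates: C₊=(3.9580,2.8132) cross=9.359; C₋=(5.1173,-2.9977) cross=-9.359
  mode + wants cross > 0 → take C=(3.9580,2.8132) (cross=9.359)
ex = (C−B)/|BC| = (0.5140,0.8578); ey = (-0.8578,0.5140)
P = B + 2.65·ex + -2.12·ey = (5.0827,0.5656)

5.08 0.57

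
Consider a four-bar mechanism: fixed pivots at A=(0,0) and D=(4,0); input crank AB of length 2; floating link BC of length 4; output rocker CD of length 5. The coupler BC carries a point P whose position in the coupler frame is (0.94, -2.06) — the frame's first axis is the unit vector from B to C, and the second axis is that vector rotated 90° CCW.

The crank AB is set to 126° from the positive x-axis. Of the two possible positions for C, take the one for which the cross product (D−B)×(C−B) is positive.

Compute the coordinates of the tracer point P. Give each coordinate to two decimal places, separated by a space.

0.94 0.81

A=(0,0), D=(4.00,0)
B = A + 2.00·(cos126°, sin126°) = (-1.1756, 1.6180)
|BD| = 5.4226
circle(B,4.00) ∩ circle(D,5.00): a=1.8814, h=3.5299
  candidates: C₊=(1.6734,4.4257) cross=19.141; C₋=(-0.4331,-2.3125) cross=-19.141
  mode + wants cross > 0 → take C=(1.6734,4.4257) (cross=19.141)
ex = (C−B)/|BC| = (0.7123,0.7019); ey = (-0.7019,0.7123)
P = B + 0.94·ex + -2.06·ey = (0.9399,0.8106)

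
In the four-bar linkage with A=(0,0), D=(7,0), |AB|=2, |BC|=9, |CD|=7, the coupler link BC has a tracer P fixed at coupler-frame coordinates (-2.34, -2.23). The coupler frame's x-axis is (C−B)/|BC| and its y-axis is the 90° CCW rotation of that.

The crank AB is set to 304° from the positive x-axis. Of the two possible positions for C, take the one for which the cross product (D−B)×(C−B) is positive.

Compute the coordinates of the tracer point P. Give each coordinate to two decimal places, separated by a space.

2.24 -4.69

A=(0,0), D=(7.00,0)
B = A + 2.00·(cos304°, sin304°) = (1.1184, -1.6581)
|BD| = 6.1109
circle(B,9.00) ∩ circle(D,7.00): a=5.6737, h=6.9863
  candidates: C₊=(4.6836,6.6056) cross=42.693; C₋=(8.4749,-6.8429) cross=-42.693
  mode + wants cross > 0 → take C=(4.6836,6.6056) (cross=42.693)
ex = (C−B)/|BC| = (0.3961,0.9182); ey = (-0.9182,0.3961)
P = B + -2.34·ex + -2.23·ey = (2.2390,-4.6900)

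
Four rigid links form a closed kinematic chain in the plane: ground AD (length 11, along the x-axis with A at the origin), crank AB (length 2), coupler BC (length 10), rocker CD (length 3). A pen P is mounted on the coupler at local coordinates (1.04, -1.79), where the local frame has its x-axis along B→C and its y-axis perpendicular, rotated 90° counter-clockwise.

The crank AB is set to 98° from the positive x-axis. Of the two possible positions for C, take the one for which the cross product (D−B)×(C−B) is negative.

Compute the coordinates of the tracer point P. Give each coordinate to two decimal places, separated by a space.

-0.06 -0.08

A=(0,0), D=(11.00,0)
B = A + 2.00·(cos98°, sin98°) = (-0.2783, 1.9805)
|BD| = 11.4509
circle(B,10.00) ∩ circle(D,3.00): a=9.6989, h=2.4353
  candidates: C₊=(9.6956,2.7016) cross=27.886; C₋=(8.8532,-2.0956) cross=-27.886
  mode - wants cross < 0 → take C=(8.8532,-2.0956) (cross=-27.886)
ex = (C−B)/|BC| = (0.9132,-0.4076); ey = (0.4076,0.9132)
P = B + 1.04·ex + -1.79·ey = (-0.0583,-0.0779)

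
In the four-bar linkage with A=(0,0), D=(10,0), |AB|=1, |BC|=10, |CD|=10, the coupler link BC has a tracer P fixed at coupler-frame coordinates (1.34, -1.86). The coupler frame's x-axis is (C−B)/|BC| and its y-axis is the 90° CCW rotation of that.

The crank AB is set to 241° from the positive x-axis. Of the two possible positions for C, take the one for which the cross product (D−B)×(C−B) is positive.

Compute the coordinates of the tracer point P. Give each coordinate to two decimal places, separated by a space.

1.78 -0.52

A=(0,0), D=(10.00,0)
B = A + 1.00·(cos241°, sin241°) = (-0.4848, -0.8746)
|BD| = 10.5212
circle(B,10.00) ∩ circle(D,10.00): a=5.2606, h=8.5045
  candidates: C₊=(4.0506,8.0377) cross=89.477; C₋=(5.4646,-8.9123) cross=-89.477
  mode + wants cross > 0 → take C=(4.0506,8.0377) (cross=89.477)
ex = (C−B)/|BC| = (0.4535,0.8912); ey = (-0.8912,0.4535)
P = B + 1.34·ex + -1.86·ey = (1.7806,-0.5240)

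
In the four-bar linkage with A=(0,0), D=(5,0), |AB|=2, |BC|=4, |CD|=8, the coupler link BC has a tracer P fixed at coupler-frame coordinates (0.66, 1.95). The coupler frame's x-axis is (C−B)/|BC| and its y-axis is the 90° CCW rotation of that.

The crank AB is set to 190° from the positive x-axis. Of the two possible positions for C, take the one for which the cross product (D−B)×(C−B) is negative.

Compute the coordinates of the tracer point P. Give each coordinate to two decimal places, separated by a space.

0.02 -0.88

A=(0,0), D=(5.00,0)
B = A + 2.00·(cos190°, sin190°) = (-1.9696, -0.3473)
|BD| = 6.9783
circle(B,4.00) ∩ circle(D,8.00): a=0.0499, h=3.9997
  candidates: C₊=(-2.1189,3.6499) cross=27.911; C₋=(-1.7207,-4.3395) cross=-27.911
  mode - wants cross < 0 → take C=(-1.7207,-4.3395) (cross=-27.911)
ex = (C−B)/|BC| = (0.0622,-0.9981); ey = (0.9981,0.0622)
P = B + 0.66·ex + 1.95·ey = (0.0177,-0.8847)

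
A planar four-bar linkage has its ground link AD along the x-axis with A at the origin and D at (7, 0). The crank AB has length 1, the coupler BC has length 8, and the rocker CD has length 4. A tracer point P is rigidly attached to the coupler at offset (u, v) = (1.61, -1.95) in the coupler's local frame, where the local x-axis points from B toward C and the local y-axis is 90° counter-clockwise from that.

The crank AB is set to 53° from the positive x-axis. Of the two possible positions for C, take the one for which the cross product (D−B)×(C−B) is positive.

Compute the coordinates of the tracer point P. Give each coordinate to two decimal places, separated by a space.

A=(0,0), D=(7.00,0)
B = A + 1.00·(cos53°, sin53°) = (0.6018, 0.7986)
|BD| = 6.4478
circle(B,8.00) ∩ circle(D,4.00): a=6.9461, h=3.9688
  candidates: C₊=(7.9860,3.8766) cross=25.590; C₋=(7.0028,-4.0000) cross=-25.590
  mode + wants cross > 0 → take C=(7.9860,3.8766) (cross=25.590)
ex = (C−B)/|BC| = (0.9230,0.3847); ey = (-0.3847,0.9230)
P = B + 1.61·ex + -1.95·ey = (2.8381,-0.3818)

2.84 -0.38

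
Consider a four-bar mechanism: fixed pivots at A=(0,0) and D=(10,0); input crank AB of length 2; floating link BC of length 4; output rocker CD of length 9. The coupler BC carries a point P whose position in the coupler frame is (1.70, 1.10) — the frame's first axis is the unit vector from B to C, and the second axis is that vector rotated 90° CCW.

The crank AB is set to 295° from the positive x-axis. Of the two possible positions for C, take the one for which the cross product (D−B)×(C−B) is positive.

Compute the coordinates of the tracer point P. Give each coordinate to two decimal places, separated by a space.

A=(0,0), D=(10.00,0)
B = A + 2.00·(cos295°, sin295°) = (0.8452, -1.8126)
|BD| = 9.3325
circle(B,4.00) ∩ circle(D,9.00): a=1.1838, h=3.8208
  candidates: C₊=(1.2644,2.1654) cross=35.658; C₋=(2.7486,-5.3308) cross=-35.658
  mode + wants cross > 0 → take C=(1.2644,2.1654) (cross=35.658)
ex = (C−B)/|BC| = (0.1048,0.9945); ey = (-0.9945,0.1048)
P = B + 1.70·ex + 1.10·ey = (-0.0706,-0.0067)

-0.07 -0.01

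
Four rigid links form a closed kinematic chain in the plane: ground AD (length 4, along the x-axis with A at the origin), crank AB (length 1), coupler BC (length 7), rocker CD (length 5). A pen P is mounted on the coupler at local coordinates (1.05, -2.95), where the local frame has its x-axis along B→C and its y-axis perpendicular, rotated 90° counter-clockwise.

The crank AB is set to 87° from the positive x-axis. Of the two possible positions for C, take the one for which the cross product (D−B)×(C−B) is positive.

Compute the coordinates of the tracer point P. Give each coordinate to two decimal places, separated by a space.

A=(0,0), D=(4.00,0)
B = A + 1.00·(cos87°, sin87°) = (0.0523, 0.9986)
|BD| = 4.0720
circle(B,7.00) ∩ circle(D,5.00): a=4.9830, h=4.9163
  candidates: C₊=(6.0888,4.5428) cross=20.019; C₋=(3.6774,-4.9896) cross=-20.019
  mode + wants cross > 0 → take C=(6.0888,4.5428) (cross=20.019)
ex = (C−B)/|BC| = (0.8624,0.5063); ey = (-0.5063,0.8624)
P = B + 1.05·ex + -2.95·ey = (2.4514,-1.0137)

2.45 -1.01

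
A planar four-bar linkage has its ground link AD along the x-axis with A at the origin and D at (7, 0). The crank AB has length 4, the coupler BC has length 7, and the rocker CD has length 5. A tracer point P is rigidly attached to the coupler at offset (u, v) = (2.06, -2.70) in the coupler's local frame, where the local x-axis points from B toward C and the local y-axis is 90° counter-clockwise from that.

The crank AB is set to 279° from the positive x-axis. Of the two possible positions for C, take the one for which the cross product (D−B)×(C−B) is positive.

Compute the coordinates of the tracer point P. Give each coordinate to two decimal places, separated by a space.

3.83 -2.83

A=(0,0), D=(7.00,0)
B = A + 4.00·(cos279°, sin279°) = (0.6257, -3.9508)
|BD| = 7.4993
circle(B,7.00) ∩ circle(D,5.00): a=5.3498, h=4.5144
  candidates: C₊=(2.7947,2.7047) cross=33.855; C₋=(7.5512,-4.9695) cross=-33.855
  mode + wants cross > 0 → take C=(2.7947,2.7047) (cross=33.855)
ex = (C−B)/|BC| = (0.3099,0.9508); ey = (-0.9508,0.3099)
P = B + 2.06·ex + -2.70·ey = (3.8312,-2.8287)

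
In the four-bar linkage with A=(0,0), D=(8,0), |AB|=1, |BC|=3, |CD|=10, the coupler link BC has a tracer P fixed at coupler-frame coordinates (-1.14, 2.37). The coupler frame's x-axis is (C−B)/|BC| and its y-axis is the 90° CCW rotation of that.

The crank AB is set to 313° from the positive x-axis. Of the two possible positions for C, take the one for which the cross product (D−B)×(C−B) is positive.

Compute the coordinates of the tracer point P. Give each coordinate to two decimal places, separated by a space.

0.60 -3.36

A=(0,0), D=(8.00,0)
B = A + 1.00·(cos313°, sin313°) = (0.6820, -0.7314)
|BD| = 7.3545
circle(B,3.00) ∩ circle(D,10.00): a=-2.5095, h=1.6439
  candidates: C₊=(-1.9785,0.6548) cross=12.090; C₋=(-1.6516,-2.6167) cross=-12.090
  mode + wants cross > 0 → take C=(-1.9785,0.6548) (cross=12.090)
ex = (C−B)/|BC| = (-0.8868,0.4621); ey = (-0.4621,-0.8868)
P = B + -1.14·ex + 2.37·ey = (0.5979,-3.3599)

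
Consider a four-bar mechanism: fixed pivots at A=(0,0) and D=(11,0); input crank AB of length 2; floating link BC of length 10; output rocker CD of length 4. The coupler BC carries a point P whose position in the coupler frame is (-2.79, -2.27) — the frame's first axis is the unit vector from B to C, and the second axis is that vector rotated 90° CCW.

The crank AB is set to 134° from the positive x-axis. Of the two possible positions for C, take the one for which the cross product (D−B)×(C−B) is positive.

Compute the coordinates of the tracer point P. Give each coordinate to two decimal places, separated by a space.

-3.76 -1.26

A=(0,0), D=(11.00,0)
B = A + 2.00·(cos134°, sin134°) = (-1.3893, 1.4387)
|BD| = 12.4726
circle(B,10.00) ∩ circle(D,4.00): a=9.6037, h=2.7874
  candidates: C₊=(8.4718,3.0997) cross=34.766; C₋=(7.8287,-2.4378) cross=-34.766
  mode + wants cross > 0 → take C=(8.4718,3.0997) (cross=34.766)
ex = (C−B)/|BC| = (0.9861,0.1661); ey = (-0.1661,0.9861)
P = B + -2.79·ex + -2.27·ey = (-3.7635,-1.2632)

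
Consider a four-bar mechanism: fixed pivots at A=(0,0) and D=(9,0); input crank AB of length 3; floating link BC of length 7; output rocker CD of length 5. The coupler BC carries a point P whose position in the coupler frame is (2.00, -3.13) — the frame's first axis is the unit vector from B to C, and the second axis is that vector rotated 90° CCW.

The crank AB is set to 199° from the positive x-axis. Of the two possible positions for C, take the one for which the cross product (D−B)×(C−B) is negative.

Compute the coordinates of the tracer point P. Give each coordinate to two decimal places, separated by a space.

A=(0,0), D=(9.00,0)
B = A + 3.00·(cos199°, sin199°) = (-2.8366, -0.9767)
|BD| = 11.8768
circle(B,7.00) ∩ circle(D,5.00): a=6.9488, h=0.8454
  candidates: C₊=(4.0192,0.4372) cross=10.040; C₋=(4.1582,-1.2478) cross=-10.040
  mode - wants cross < 0 → take C=(4.1582,-1.2478) (cross=-10.040)
ex = (C−B)/|BC| = (0.9992,-0.0387); ey = (0.0387,0.9992)
P = B + 2.00·ex + -3.13·ey = (-0.9593,-4.1818)

-0.96 -4.18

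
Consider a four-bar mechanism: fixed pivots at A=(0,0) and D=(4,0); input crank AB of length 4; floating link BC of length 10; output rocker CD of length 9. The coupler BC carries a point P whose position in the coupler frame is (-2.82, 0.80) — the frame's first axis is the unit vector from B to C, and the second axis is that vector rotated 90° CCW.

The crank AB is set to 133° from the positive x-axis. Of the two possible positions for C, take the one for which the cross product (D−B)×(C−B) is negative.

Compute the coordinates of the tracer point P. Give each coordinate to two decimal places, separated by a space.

-2.24 5.82

A=(0,0), D=(4.00,0)
B = A + 4.00·(cos133°, sin133°) = (-2.7280, 2.9254)
|BD| = 7.3365
circle(B,10.00) ∩ circle(D,9.00): a=4.9631, h=8.6814
  candidates: C₊=(5.2852,8.9078) cross=63.691; C₋=(-1.6382,-7.0150) cross=-63.691
  mode - wants cross < 0 → take C=(-1.6382,-7.0150) (cross=-63.691)
ex = (C−B)/|BC| = (0.1090,-0.9940); ey = (0.9940,0.1090)
P = B + -2.82·ex + 0.80·ey = (-2.2401,5.8158)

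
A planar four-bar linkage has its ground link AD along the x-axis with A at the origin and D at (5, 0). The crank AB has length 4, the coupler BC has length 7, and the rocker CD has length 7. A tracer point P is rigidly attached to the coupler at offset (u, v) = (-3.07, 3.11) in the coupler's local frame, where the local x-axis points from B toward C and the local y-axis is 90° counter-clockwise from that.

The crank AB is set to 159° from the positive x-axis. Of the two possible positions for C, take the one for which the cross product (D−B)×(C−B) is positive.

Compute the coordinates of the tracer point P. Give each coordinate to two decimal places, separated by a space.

A=(0,0), D=(5.00,0)
B = A + 4.00·(cos159°, sin159°) = (-3.7343, 1.4335)
|BD| = 8.8512
circle(B,7.00) ∩ circle(D,7.00): a=4.4256, h=5.4235
  candidates: C₊=(1.5112,6.0686) cross=48.004; C₋=(-0.2455,-4.6352) cross=-48.004
  mode + wants cross > 0 → take C=(1.5112,6.0686) (cross=48.004)
ex = (C−B)/|BC| = (0.7494,0.6622); ey = (-0.6622,0.7494)
P = B + -3.07·ex + 3.11·ey = (-8.0942,1.7311)

-8.09 1.73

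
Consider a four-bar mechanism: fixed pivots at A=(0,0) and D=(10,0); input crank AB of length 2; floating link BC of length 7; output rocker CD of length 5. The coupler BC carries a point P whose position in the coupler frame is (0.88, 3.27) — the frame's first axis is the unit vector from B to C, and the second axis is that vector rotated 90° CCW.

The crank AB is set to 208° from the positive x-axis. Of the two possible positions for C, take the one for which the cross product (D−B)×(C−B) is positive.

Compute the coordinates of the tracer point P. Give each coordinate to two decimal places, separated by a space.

-1.66 2.45

A=(0,0), D=(10.00,0)
B = A + 2.00·(cos208°, sin208°) = (-1.7659, -0.9389)
|BD| = 11.8033
circle(B,7.00) ∩ circle(D,5.00): a=6.9183, h=1.0663
  candidates: C₊=(5.0457,0.6743) cross=12.585; C₋=(5.2153,-1.4515) cross=-12.585
  mode + wants cross > 0 → take C=(5.0457,0.6743) (cross=12.585)
ex = (C−B)/|BC| = (0.9731,0.2305); ey = (-0.2305,0.9731)
P = B + 0.88·ex + 3.27·ey = (-1.6632,2.4458)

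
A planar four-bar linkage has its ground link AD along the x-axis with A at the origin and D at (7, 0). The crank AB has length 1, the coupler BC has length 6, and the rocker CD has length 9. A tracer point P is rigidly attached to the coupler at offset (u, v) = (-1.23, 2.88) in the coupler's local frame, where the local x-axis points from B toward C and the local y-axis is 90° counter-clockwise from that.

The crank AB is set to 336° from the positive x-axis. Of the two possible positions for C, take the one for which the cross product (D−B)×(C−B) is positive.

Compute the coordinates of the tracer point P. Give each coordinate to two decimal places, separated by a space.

A=(0,0), D=(7.00,0)
B = A + 1.00·(cos336°, sin336°) = (0.9135, -0.4067)
|BD| = 6.1000
circle(B,6.00) ∩ circle(D,9.00): a=-0.6385, h=5.9659
  candidates: C₊=(-0.1213,5.5033) cross=36.392; C₋=(0.6743,-6.4020) cross=-36.392
  mode + wants cross > 0 → take C=(-0.1213,5.5033) (cross=36.392)
ex = (C−B)/|BC| = (-0.1725,0.9850); ey = (-0.9850,-0.1725)
P = B + -1.23·ex + 2.88·ey = (-1.7111,-2.1150)

-1.71 -2.12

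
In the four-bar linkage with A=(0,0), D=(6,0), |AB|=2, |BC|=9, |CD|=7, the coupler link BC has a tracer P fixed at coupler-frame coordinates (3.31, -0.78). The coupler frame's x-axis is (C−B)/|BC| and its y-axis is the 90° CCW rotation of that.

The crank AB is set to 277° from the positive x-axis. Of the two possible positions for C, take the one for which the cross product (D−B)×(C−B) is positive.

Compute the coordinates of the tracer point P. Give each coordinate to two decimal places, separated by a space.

A=(0,0), D=(6.00,0)
B = A + 2.00·(cos277°, sin277°) = (0.2437, -1.9851)
|BD| = 6.0889
circle(B,9.00) ∩ circle(D,7.00): a=5.6722, h=6.9876
  candidates: C₊=(3.3280,6.4699) cross=42.547; C₋=(7.8841,-6.7417) cross=-42.547
  mode + wants cross > 0 → take C=(3.3280,6.4699) (cross=42.547)
ex = (C−B)/|BC| = (0.3427,0.9394); ey = (-0.9394,0.3427)
P = B + 3.31·ex + -0.78·ey = (2.1108,0.8572)

2.11 0.86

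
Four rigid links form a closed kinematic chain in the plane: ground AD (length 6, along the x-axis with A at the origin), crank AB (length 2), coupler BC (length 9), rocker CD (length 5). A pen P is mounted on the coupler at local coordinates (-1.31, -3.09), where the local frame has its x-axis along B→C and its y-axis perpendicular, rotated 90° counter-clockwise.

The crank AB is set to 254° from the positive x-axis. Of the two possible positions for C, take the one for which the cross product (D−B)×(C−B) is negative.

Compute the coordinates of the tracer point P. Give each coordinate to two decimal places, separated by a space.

-2.71 -4.49

A=(0,0), D=(6.00,0)
B = A + 2.00·(cos254°, sin254°) = (-0.5513, -1.9225)
|BD| = 6.8275
circle(B,9.00) ∩ circle(D,5.00): a=7.5148, h=4.9525
  candidates: C₊=(5.2649,4.9457) cross=33.814; C₋=(8.0540,-4.5586) cross=-33.814
  mode - wants cross < 0 → take C=(8.0540,-4.5586) (cross=-33.814)
ex = (C−B)/|BC| = (0.9561,-0.2929); ey = (0.2929,0.9561)
P = B + -1.31·ex + -3.09·ey = (-2.7089,-4.4933)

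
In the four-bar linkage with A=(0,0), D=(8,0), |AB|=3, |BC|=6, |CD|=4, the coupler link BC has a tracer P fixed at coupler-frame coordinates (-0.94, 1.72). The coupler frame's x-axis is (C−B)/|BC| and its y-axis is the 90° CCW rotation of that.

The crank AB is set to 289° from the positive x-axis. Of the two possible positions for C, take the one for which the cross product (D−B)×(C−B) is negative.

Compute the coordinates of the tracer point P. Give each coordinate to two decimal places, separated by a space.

A=(0,0), D=(8.00,0)
B = A + 3.00·(cos289°, sin289°) = (0.9767, -2.8366)
|BD| = 7.5745
circle(B,6.00) ∩ circle(D,4.00): a=5.1075, h=3.1486
  candidates: C₊=(4.5334,1.9956) cross=23.849; C₋=(6.8916,-3.8434) cross=-23.849
  mode - wants cross < 0 → take C=(6.8916,-3.8434) (cross=-23.849)
ex = (C−B)/|BC| = (0.9858,-0.1678); ey = (0.1678,0.9858)
P = B + -0.94·ex + 1.72·ey = (0.3387,-0.9832)

0.34 -0.98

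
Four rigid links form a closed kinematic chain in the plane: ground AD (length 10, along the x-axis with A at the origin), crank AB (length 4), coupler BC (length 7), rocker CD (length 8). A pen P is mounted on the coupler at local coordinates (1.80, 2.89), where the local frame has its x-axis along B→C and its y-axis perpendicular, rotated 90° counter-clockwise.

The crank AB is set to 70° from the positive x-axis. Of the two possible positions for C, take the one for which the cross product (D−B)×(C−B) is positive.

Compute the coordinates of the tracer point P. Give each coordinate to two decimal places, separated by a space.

A=(0,0), D=(10.00,0)
B = A + 4.00·(cos70°, sin70°) = (1.3681, 3.7588)
|BD| = 9.4148
circle(B,7.00) ∩ circle(D,8.00): a=3.9108, h=5.8057
  candidates: C₊=(7.2715,7.5203) cross=54.659; C₋=(2.6358,-3.1255) cross=-54.659
  mode + wants cross > 0 → take C=(7.2715,7.5203) (cross=54.659)
ex = (C−B)/|BC| = (0.8433,0.5374); ey = (-0.5374,0.8433)
P = B + 1.80·ex + 2.89·ey = (1.3331,7.1633)

1.33 7.16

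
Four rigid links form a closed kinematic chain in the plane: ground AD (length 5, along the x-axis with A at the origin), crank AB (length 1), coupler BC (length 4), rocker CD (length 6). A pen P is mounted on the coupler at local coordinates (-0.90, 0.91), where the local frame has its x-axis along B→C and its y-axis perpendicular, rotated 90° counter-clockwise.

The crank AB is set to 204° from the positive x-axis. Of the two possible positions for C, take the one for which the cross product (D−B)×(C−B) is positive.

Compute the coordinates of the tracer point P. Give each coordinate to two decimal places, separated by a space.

A=(0,0), D=(5.00,0)
B = A + 1.00·(cos204°, sin204°) = (-0.9135, -0.4067)
|BD| = 5.9275
circle(B,4.00) ∩ circle(D,6.00): a=1.2767, h=3.7908
  candidates: C₊=(0.1000,3.4627) cross=22.470; C₋=(0.6203,-4.1010) cross=-22.470
  mode + wants cross > 0 → take C=(0.1000,3.4627) (cross=22.470)
ex = (C−B)/|BC| = (0.2534,0.9674); ey = (-0.9674,0.2534)
P = B + -0.90·ex + 0.91·ey = (-2.0219,-1.0468)

-2.02 -1.05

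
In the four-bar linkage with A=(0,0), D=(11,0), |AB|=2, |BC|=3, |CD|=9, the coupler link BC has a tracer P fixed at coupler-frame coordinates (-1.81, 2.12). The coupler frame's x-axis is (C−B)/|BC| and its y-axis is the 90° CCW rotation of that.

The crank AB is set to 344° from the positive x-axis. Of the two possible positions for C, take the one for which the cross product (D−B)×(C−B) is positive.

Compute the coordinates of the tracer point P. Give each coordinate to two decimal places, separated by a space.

A=(0,0), D=(11.00,0)
B = A + 2.00·(cos344°, sin344°) = (1.9225, -0.5513)
|BD| = 9.0942
circle(B,3.00) ∩ circle(D,9.00): a=0.5885, h=2.9417
  candidates: C₊=(2.3317,2.4207) cross=26.752; C₋=(2.6883,-3.4519) cross=-26.752
  mode + wants cross > 0 → take C=(2.3317,2.4207) (cross=26.752)
ex = (C−B)/|BC| = (0.1364,0.9907); ey = (-0.9907,0.1364)
P = B + -1.81·ex + 2.12·ey = (-0.4245,-2.0552)

-0.42 -2.06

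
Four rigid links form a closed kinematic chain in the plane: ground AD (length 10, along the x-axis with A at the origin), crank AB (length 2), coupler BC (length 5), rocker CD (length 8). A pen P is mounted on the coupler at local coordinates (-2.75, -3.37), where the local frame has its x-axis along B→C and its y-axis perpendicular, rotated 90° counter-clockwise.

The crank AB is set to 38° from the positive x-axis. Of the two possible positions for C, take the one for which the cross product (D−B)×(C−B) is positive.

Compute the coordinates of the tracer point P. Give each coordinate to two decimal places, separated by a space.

A=(0,0), D=(10.00,0)
B = A + 2.00·(cos38°, sin38°) = (1.5760, 1.2313)
|BD| = 8.5135
circle(B,5.00) ∩ circle(D,8.00): a=1.9663, h=4.5972
  candidates: C₊=(4.1865,5.4958) cross=39.138; C₋=(2.8567,-3.6019) cross=-39.138
  mode + wants cross > 0 → take C=(4.1865,5.4958) (cross=39.138)
ex = (C−B)/|BC| = (0.5221,0.8529); ey = (-0.8529,0.5221)
P = B + -2.75·ex + -3.37·ey = (3.0145,-2.8736)

3.01 -2.87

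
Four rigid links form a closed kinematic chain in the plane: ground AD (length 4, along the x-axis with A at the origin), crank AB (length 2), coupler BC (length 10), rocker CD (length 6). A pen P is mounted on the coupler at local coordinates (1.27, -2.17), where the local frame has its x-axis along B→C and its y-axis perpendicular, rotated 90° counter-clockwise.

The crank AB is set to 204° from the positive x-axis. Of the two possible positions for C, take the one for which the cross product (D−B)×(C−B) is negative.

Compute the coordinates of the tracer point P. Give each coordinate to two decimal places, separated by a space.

-1.60 -3.32

A=(0,0), D=(4.00,0)
B = A + 2.00·(cos204°, sin204°) = (-1.8271, -0.8135)
|BD| = 5.8836
circle(B,10.00) ∩ circle(D,6.00): a=8.3806, h=5.4557
  candidates: C₊=(5.7188,5.7486) cross=32.099; C₋=(7.2274,-5.0581) cross=-32.099
  mode - wants cross < 0 → take C=(7.2274,-5.0581) (cross=-32.099)
ex = (C−B)/|BC| = (0.9054,-0.4245); ey = (0.4245,0.9054)
P = B + 1.27·ex + -2.17·ey = (-1.5982,-3.3174)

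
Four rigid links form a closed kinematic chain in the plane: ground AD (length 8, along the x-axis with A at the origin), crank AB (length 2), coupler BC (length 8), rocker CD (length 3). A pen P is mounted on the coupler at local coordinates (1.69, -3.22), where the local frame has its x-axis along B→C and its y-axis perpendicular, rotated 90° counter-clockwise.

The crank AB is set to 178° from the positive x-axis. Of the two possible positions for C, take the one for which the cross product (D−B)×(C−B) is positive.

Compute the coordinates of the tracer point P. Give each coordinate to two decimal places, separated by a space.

A=(0,0), D=(8.00,0)
B = A + 2.00·(cos178°, sin178°) = (-1.9988, 0.0698)
|BD| = 9.9990
circle(B,8.00) ∩ circle(D,3.00): a=7.7498, h=1.9852
  candidates: C₊=(5.7647,2.0008) cross=19.850; C₋=(5.7370,-1.9694) cross=-19.850
  mode + wants cross > 0 → take C=(5.7647,2.0008) (cross=19.850)
ex = (C−B)/|BC| = (0.9704,0.2414); ey = (-0.2414,0.9704)
P = B + 1.69·ex + -3.22·ey = (0.4185,-2.6471)

0.42 -2.65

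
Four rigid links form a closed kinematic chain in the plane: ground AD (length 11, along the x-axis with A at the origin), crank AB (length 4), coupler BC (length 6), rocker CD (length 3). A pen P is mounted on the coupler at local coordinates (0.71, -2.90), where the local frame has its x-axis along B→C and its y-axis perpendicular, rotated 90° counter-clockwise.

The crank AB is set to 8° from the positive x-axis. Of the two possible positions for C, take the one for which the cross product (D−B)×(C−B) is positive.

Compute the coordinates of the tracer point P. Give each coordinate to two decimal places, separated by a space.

5.64 -1.91

A=(0,0), D=(11.00,0)
B = A + 4.00·(cos8°, sin8°) = (3.9611, 0.5567)
|BD| = 7.0609
circle(B,6.00) ∩ circle(D,3.00): a=5.4424, h=2.5259
  candidates: C₊=(9.5857,2.6457) cross=17.835; C₋=(9.1874,-2.3905) cross=-17.835
  mode + wants cross > 0 → take C=(9.5857,2.6457) (cross=17.835)
ex = (C−B)/|BC| = (0.9374,0.3482); ey = (-0.3482,0.9374)
P = B + 0.71·ex + -2.90·ey = (5.6363,-1.9147)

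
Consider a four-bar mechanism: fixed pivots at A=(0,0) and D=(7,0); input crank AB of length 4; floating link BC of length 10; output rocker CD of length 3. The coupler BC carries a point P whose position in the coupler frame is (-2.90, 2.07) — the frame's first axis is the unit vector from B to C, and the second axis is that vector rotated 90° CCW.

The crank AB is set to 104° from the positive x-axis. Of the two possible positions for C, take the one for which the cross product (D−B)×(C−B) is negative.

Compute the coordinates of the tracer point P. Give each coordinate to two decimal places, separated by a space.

-1.68 7.37

A=(0,0), D=(7.00,0)
B = A + 4.00·(cos104°, sin104°) = (-0.9677, 3.8812)
|BD| = 8.8627
circle(B,10.00) ∩ circle(D,3.00): a=9.5652, h=2.9166
  candidates: C₊=(8.9088,2.3144) cross=25.849; C₋=(6.3543,-2.9297) cross=-25.849
  mode - wants cross < 0 → take C=(6.3543,-2.9297) (cross=-25.849)
ex = (C−B)/|BC| = (0.7322,-0.6811); ey = (0.6811,0.7322)
P = B + -2.90·ex + 2.07·ey = (-1.6812,7.3720)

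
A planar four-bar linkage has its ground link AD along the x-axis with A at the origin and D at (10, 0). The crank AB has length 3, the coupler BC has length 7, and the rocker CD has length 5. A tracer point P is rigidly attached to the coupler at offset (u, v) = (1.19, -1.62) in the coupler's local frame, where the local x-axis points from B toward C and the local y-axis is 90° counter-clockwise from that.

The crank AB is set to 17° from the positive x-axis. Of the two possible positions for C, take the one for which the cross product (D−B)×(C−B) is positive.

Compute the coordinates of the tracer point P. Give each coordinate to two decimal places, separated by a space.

A=(0,0), D=(10.00,0)
B = A + 3.00·(cos17°, sin17°) = (2.8689, 0.8771)
|BD| = 7.1848
circle(B,7.00) ∩ circle(D,5.00): a=5.2626, h=4.6157
  candidates: C₊=(8.6556,4.8159) cross=33.163; C₋=(7.5287,-4.3466) cross=-33.163
  mode + wants cross > 0 → take C=(8.6556,4.8159) (cross=33.163)
ex = (C−B)/|BC| = (0.8267,0.5627); ey = (-0.5627,0.8267)
P = B + 1.19·ex + -1.62·ey = (4.7642,0.2075)

4.76 0.21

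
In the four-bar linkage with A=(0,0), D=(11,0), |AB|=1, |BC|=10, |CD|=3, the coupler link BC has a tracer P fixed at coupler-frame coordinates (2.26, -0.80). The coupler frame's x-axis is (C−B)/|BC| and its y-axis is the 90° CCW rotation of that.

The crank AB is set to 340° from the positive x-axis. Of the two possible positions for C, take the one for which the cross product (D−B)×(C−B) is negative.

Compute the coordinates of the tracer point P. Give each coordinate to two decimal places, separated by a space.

A=(0,0), D=(11.00,0)
B = A + 1.00·(cos340°, sin340°) = (0.9397, -0.3420)
|BD| = 10.0661
circle(B,10.00) ∩ circle(D,3.00): a=9.5532, h=2.9558
  candidates: C₊=(10.3869,2.9367) cross=29.754; C₋=(10.5878,-2.9715) cross=-29.754
  mode - wants cross < 0 → take C=(10.5878,-2.9715) (cross=-29.754)
ex = (C−B)/|BC| = (0.9648,-0.2630); ey = (0.2630,0.9648)
P = B + 2.26·ex + -0.80·ey = (2.9098,-1.7081)

2.91 -1.71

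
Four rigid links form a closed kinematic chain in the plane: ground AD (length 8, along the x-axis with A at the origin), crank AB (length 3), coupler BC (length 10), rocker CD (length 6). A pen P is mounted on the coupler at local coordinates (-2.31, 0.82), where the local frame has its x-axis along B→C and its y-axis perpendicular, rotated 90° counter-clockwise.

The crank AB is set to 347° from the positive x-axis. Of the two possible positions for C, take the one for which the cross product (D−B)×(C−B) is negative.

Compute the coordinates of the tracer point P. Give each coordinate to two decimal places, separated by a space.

1.05 0.91

A=(0,0), D=(8.00,0)
B = A + 3.00·(cos347°, sin347°) = (2.9231, -0.6749)
|BD| = 5.1215
circle(B,10.00) ∩ circle(D,6.00): a=8.8089, h=4.7332
  candidates: C₊=(11.0315,5.1778) cross=24.241; C₋=(12.2789,-4.2061) cross=-24.241
  mode - wants cross < 0 → take C=(12.2789,-4.2061) (cross=-24.241)
ex = (C−B)/|BC| = (0.9356,-0.3531); ey = (0.3531,0.9356)
P = B + -2.31·ex + 0.82·ey = (1.0515,0.9080)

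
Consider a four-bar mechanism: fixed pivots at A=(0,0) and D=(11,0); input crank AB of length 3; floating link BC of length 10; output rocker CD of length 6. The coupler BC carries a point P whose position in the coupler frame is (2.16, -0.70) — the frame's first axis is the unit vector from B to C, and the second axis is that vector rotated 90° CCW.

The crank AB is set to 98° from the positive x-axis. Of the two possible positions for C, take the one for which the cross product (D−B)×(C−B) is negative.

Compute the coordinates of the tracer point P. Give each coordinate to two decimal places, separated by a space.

0.61 0.95

A=(0,0), D=(11.00,0)
B = A + 3.00·(cos98°, sin98°) = (-0.4175, 2.9708)
|BD| = 11.7977
circle(B,10.00) ∩ circle(D,6.00): a=8.6112, h=5.0840
  candidates: C₊=(9.1964,5.7225) cross=59.979; C₋=(6.6360,-4.1177) cross=-59.979
  mode - wants cross < 0 → take C=(6.6360,-4.1177) (cross=-59.979)
ex = (C−B)/|BC| = (0.7054,-0.7089); ey = (0.7089,0.7054)
P = B + 2.16·ex + -0.70·ey = (0.6098,0.9459)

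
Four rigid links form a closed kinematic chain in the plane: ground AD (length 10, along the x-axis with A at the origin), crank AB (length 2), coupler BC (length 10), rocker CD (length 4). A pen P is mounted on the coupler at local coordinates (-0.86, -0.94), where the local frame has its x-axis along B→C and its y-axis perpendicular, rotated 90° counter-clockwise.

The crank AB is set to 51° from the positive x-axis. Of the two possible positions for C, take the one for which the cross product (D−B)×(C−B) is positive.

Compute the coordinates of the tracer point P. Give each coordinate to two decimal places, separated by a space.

0.64 0.44

A=(0,0), D=(10.00,0)
B = A + 2.00·(cos51°, sin51°) = (1.2586, 1.5543)
|BD| = 8.8785
circle(B,10.00) ∩ circle(D,4.00): a=9.1698, h=3.9894
  candidates: C₊=(10.9852,3.8768) cross=35.420; C₋=(9.5884,-3.9788) cross=-35.420
  mode + wants cross > 0 → take C=(10.9852,3.8768) (cross=35.420)
ex = (C−B)/|BC| = (0.9727,0.2322); ey = (-0.2322,0.9727)
P = B + -0.86·ex + -0.94·ey = (0.6405,0.4403)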